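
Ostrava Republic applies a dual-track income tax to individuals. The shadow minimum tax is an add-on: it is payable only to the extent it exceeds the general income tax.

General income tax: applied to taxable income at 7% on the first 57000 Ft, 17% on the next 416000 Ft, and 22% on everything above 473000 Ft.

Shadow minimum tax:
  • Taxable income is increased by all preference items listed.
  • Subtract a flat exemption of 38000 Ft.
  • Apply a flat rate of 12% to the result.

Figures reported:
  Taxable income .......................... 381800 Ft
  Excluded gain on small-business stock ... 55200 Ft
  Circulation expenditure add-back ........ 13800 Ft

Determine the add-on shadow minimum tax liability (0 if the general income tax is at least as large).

0 Ft

Shadow minimum tax:
  Adjusted income: 381800 Ft + 55200 Ft + 13800 Ft = 450800 Ft
  Less exemption 38000 Ft → base 412800 Ft
  412800 Ft × 12% = 49536 Ft

General income tax:
  57000 Ft × 7% = 3990 Ft
  324800 Ft × 17% = 55216 Ft
  → 59206 Ft

49536 Ft ≤ 59206 Ft, so no add-on is due.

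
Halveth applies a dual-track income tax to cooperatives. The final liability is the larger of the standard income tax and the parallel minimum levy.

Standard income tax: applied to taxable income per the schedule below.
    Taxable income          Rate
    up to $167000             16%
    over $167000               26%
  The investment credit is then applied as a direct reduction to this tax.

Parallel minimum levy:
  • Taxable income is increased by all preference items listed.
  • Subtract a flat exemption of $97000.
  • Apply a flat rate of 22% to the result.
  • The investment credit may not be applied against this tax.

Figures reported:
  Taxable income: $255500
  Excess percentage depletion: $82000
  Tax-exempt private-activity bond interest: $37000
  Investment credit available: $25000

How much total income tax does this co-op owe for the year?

$61050

Standard income tax:
  $167000 × 16% = $26720
  $88500 × 26% = $23010
  → $49730
  Less investment credit $25000 → $24730

Parallel minimum levy:
  Adjusted income: $255500 + $82000 + $37000 = $374500
  Less exemption $97000 → base $277500
  $277500 × 22% = $61050

$61050 > $24730, so the parallel minimum levy is the binding amount.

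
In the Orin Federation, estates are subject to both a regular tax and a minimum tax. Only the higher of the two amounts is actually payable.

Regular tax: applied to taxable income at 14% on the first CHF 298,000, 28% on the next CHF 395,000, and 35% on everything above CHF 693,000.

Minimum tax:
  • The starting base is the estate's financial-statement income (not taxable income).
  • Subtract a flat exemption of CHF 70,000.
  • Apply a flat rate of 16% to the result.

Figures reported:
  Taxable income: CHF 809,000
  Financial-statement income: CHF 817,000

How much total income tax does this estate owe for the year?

CHF 192,920

Regular tax:
  CHF 298,000 × 14% = CHF 41,720
  CHF 395,000 × 28% = CHF 110,600
  CHF 116,000 × 35% = CHF 40,600
  → CHF 192,920

Minimum tax:
  Base (financial-statement income): CHF 817,000
  Less exemption CHF 70,000 → base CHF 747,000
  CHF 747,000 × 16% = CHF 119,520

CHF 192,920 > CHF 119,520, so the regular tax governs.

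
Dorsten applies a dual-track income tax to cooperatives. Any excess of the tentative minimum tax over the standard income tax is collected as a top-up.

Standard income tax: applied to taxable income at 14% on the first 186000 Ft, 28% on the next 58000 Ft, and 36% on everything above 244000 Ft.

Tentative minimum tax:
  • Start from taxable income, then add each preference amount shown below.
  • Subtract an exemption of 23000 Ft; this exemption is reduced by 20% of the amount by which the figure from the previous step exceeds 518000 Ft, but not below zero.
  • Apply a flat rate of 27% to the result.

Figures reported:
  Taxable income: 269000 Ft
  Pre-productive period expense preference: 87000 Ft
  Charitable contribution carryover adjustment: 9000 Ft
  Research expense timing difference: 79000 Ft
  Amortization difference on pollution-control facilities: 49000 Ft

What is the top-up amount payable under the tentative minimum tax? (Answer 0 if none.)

Standard income tax:
  186000 Ft × 14% = 26040 Ft
  58000 Ft × 28% = 16240 Ft
  25000 Ft × 36% = 9000 Ft
  → 51280 Ft

Tentative minimum tax:
  Adjusted income: 269000 Ft + 87000 Ft + 9000 Ft + 79000 Ft + 49000 Ft = 493000 Ft
  Exemption: 493000 Ft ≤ 518000 Ft, so full 23000 Ft applies
  Base: 493000 Ft − 23000 Ft = 470000 Ft
  470000 Ft × 27% = 126900 Ft

Excess of tentative minimum tax over standard income tax: 126900 Ft − 51280 Ft = 75620 Ft.

75620 Ft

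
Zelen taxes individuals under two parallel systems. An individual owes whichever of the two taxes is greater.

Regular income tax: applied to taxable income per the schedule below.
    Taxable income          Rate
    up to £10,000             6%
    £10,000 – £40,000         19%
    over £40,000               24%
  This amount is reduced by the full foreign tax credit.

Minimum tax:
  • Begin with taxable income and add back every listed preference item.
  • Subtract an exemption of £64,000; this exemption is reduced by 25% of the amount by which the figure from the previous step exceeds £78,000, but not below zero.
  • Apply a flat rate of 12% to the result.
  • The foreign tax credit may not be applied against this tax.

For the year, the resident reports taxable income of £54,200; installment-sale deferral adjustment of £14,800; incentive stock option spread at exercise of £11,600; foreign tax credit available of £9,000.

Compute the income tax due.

£2,070

Minimum tax:
  Adjusted income: £54,200 + £14,800 + £11,600 = £80,600
  Exemption: £64,000 − 25% × (£80,600 − £78,000) = £64,000 − £650 = £63,350
  Base: £80,600 − £63,350 = £17,250
  £17,250 × 12% = £2,070

Regular income tax:
  £10,000 × 6% = £600
  £30,000 × 19% = £5,700
  £14,200 × 24% = £3,408
  → £9,708
  Less foreign tax credit £9,000 → £708

£2,070 > £708, so the minimum tax is the binding amount.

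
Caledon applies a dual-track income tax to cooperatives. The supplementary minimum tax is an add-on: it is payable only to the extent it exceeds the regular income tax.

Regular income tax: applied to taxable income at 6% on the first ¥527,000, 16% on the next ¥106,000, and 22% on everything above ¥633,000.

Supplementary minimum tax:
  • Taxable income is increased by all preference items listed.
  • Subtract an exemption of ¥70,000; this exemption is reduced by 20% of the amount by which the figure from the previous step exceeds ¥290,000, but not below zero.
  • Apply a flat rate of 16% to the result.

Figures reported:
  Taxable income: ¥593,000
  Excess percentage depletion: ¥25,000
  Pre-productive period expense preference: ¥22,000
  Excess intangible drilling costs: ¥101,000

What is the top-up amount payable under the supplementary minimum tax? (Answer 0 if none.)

Regular income tax:
  ¥527,000 × 6% = ¥31,620
  ¥66,000 × 16% = ¥10,560
  → ¥42,180

Supplementary minimum tax:
  Adjusted income: ¥593,000 + ¥25,000 + ¥22,000 + ¥101,000 = ¥741,000
  Exemption: 20% × (¥741,000 − ¥290,000) = ¥90,200 ≥ ¥70,000, so the exemption is fully phased out
  Base: ¥741,000 − ¥0 = ¥741,000
  ¥741,000 × 16% = ¥118,560

Excess of supplementary minimum tax over regular income tax: ¥118,560 − ¥42,180 = ¥76,380.

¥76,380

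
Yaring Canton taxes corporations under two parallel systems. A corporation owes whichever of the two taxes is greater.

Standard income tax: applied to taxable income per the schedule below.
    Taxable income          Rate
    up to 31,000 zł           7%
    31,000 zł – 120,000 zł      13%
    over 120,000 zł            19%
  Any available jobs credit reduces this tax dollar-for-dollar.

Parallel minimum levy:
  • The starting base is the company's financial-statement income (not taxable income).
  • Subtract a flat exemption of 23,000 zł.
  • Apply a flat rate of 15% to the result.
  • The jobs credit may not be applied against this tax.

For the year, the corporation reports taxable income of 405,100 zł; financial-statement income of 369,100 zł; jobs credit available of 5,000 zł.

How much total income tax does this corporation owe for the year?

Standard income tax:
  31,000 zł × 7% = 2,170 zł
  89,000 zł × 13% = 11,570 zł
  285,100 zł × 19% = 54,169 zł
  → 67,909 zł
  Less jobs credit 5,000 zł → 62,909 zł

Parallel minimum levy:
  Base (financial-statement income): 369,100 zł
  Less exemption 23,000 zł → base 346,100 zł
  346,100 zł × 15% = 51,915 zł

62,909 zł > 51,915 zł, so the standard income tax governs.

62,909 zł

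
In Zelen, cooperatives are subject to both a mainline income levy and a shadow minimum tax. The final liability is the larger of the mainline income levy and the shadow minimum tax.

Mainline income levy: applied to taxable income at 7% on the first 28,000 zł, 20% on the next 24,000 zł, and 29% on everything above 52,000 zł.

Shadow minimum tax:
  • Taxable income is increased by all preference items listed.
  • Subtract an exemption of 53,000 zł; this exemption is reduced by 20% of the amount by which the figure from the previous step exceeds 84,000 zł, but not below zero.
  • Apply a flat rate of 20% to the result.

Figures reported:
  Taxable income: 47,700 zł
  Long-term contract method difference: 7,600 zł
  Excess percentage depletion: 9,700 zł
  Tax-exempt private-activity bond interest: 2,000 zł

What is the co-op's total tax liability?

Mainline income levy:
  28,000 zł × 7% = 1,960 zł
  19,700 zł × 20% = 3,940 zł
  → 5,900 zł

Shadow minimum tax:
  Adjusted income: 47,700 zł + 7,600 zł + 9,700 zł + 2,000 zł = 67,000 zł
  Exemption: 67,000 zł ≤ 84,000 zł, so full 53,000 zł applies
  Base: 67,000 zł − 53,000 zł = 14,000 zł
  14,000 zł × 20% = 2,800 zł

5,900 zł > 2,800 zł, so the mainline income levy governs.

5,900 zł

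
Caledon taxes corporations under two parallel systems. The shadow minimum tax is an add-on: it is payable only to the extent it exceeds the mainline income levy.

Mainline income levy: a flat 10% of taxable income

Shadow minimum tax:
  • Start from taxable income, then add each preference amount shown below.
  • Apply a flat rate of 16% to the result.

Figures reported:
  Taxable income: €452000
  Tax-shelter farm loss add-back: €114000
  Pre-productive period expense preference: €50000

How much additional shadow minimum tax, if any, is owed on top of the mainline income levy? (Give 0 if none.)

Shadow minimum tax:
  Adjusted income: €452000 + €114000 + €50000 = €616000
  €616000 × 16% = €98560

Mainline income levy:
  €452000 × 10% = €45200

Excess of shadow minimum tax over mainline income levy: €98560 − €45200 = €53360.

€53360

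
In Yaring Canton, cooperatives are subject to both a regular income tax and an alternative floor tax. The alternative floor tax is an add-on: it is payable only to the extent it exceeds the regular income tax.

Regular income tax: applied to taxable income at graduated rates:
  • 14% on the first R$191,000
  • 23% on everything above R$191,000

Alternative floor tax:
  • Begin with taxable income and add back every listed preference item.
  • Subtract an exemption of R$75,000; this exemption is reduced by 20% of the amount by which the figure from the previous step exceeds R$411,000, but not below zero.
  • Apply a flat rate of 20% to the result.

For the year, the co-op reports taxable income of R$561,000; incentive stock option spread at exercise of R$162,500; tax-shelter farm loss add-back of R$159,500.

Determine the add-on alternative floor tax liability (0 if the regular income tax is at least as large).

Alternative floor tax:
  Adjusted income: R$561,000 + R$162,500 + R$159,500 = R$883,000
  Exemption: 20% × (R$883,000 − R$411,000) = R$94,400 ≥ R$75,000, so the exemption is fully phased out
  Base: R$883,000 − R$0 = R$883,000
  R$883,000 × 20% = R$176,600

Regular income tax:
  R$191,000 × 14% = R$26,740
  R$370,000 × 23% = R$85,100
  → R$111,840

Excess of alternative floor tax over regular income tax: R$176,600 − R$111,840 = R$64,760.

R$64,760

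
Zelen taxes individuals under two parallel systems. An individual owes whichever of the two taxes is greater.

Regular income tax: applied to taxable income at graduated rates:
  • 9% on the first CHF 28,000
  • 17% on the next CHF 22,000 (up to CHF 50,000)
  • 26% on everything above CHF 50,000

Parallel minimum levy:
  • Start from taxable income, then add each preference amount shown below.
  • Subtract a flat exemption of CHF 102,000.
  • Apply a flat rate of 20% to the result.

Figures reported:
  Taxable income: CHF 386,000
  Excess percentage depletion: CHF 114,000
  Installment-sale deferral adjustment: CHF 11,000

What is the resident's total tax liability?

Regular income tax:
  CHF 28,000 × 9% = CHF 2,520
  CHF 22,000 × 17% = CHF 3,740
  CHF 336,000 × 26% = CHF 87,360
  → CHF 93,620

Parallel minimum levy:
  Adjusted income: CHF 386,000 + CHF 114,000 + CHF 11,000 = CHF 511,000
  Less exemption CHF 102,000 → base CHF 409,000
  CHF 409,000 × 20% = CHF 81,800

CHF 93,620 > CHF 81,800, so the regular income tax governs.

CHF 93,620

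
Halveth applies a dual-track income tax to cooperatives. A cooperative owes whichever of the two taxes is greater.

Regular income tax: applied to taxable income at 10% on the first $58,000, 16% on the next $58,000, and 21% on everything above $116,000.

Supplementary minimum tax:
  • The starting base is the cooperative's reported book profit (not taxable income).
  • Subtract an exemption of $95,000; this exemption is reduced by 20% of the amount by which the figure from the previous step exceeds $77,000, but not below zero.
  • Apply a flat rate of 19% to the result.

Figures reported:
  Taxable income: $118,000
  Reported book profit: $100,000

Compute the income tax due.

$15,500

Supplementary minimum tax:
  Base (reported book profit): $100,000
  Exemption: $95,000 − 20% × ($100,000 − $77,000) = $95,000 − $4,600 = $90,400
  Base: $100,000 − $90,400 = $9,600
  $9,600 × 19% = $1,824

Regular income tax:
  $58,000 × 10% = $5,800
  $58,000 × 16% = $9,280
  $2,000 × 21% = $420
  → $15,500

$15,500 > $1,824, so the regular income tax governs.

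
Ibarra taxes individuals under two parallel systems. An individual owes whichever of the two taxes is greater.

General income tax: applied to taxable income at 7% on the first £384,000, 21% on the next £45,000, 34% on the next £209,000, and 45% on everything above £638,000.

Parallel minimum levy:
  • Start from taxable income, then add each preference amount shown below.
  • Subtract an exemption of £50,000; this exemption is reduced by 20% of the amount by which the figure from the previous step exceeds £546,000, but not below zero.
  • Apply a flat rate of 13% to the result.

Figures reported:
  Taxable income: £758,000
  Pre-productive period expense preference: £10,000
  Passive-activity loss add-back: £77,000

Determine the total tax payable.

Parallel minimum levy:
  Adjusted income: £758,000 + £10,000 + £77,000 = £845,000
  Exemption: 20% × (£845,000 − £546,000) = £59,800 ≥ £50,000, so the exemption is fully phased out
  Base: £845,000 − £0 = £845,000
  £845,000 × 13% = £109,850

General income tax:
  £384,000 × 7% = £26,880
  £45,000 × 21% = £9,450
  £209,000 × 34% = £71,060
  £120,000 × 45% = £54,000
  → £161,390

£161,390 > £109,850, so the general income tax governs.

£161,390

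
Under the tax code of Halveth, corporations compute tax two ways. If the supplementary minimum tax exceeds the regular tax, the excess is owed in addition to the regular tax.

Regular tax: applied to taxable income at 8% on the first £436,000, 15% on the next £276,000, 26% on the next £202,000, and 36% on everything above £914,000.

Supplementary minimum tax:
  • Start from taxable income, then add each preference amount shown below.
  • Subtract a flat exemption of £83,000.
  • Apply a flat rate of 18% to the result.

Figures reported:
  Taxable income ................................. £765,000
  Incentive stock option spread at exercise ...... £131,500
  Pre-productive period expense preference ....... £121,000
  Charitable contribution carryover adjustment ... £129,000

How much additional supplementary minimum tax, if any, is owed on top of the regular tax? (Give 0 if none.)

£101,370

Supplementary minimum tax:
  Adjusted income: £765,000 + £131,500 + £121,000 + £129,000 = £1,146,500
  Less exemption £83,000 → base £1,063,500
  £1,063,500 × 18% = £191,430

Regular tax:
  £436,000 × 8% = £34,880
  £276,000 × 15% = £41,400
  £53,000 × 26% = £13,780
  → £90,060

Excess of supplementary minimum tax over regular tax: £191,430 − £90,060 = £101,370.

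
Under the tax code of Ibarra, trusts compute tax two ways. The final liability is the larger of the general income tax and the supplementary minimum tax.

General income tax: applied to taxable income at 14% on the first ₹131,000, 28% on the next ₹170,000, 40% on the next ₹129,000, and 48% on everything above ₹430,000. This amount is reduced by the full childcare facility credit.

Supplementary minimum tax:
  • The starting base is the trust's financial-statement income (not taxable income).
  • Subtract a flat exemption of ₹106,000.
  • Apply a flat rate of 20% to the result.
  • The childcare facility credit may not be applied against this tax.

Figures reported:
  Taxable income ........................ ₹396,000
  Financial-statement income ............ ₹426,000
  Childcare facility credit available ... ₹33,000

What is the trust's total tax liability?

General income tax:
  ₹131,000 × 14% = ₹18,340
  ₹170,000 × 28% = ₹47,600
  ₹95,000 × 40% = ₹38,000
  → ₹103,940
  Less childcare facility credit ₹33,000 → ₹70,940

Supplementary minimum tax:
  Base (financial-statement income): ₹426,000
  Less exemption ₹106,000 → base ₹320,000
  ₹320,000 × 20% = ₹64,000

₹70,940 > ₹64,000, so the general income tax governs.

₹70,940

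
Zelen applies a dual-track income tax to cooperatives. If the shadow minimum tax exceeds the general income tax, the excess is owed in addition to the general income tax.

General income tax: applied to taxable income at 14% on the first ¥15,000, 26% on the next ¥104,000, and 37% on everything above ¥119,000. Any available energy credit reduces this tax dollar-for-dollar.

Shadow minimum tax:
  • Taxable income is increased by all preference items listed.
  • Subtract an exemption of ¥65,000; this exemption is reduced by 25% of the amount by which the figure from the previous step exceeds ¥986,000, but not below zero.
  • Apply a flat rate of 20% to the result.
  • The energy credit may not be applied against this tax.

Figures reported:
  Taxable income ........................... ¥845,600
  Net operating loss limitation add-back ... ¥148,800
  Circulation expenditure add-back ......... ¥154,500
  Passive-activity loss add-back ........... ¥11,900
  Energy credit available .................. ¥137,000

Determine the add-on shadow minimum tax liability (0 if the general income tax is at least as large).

¥66,918

General income tax:
  ¥15,000 × 14% = ¥2,100
  ¥104,000 × 26% = ¥27,040
  ¥726,600 × 37% = ¥268,842
  → ¥297,982
  Less energy credit ¥137,000 → ¥160,982

Shadow minimum tax:
  Adjusted income: ¥845,600 + ¥148,800 + ¥154,500 + ¥11,900 = ¥1,160,800
  Exemption: ¥65,000 − 25% × (¥1,160,800 − ¥986,000) = ¥65,000 − ¥43,700 = ¥21,300
  Base: ¥1,160,800 − ¥21,300 = ¥1,139,500
  ¥1,139,500 × 20% = ¥227,900

Excess of shadow minimum tax over general income tax: ¥227,900 − ¥160,982 = ¥66,918.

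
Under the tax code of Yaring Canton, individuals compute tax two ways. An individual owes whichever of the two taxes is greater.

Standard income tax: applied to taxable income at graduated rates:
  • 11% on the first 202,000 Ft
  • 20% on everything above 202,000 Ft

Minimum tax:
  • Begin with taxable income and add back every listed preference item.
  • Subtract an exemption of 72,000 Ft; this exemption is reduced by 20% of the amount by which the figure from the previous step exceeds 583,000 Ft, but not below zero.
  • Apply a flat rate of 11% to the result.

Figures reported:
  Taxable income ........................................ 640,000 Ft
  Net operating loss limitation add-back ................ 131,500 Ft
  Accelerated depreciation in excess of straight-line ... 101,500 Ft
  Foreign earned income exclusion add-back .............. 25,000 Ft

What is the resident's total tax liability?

Minimum tax:
  Adjusted income: 640,000 Ft + 131,500 Ft + 101,500 Ft + 25,000 Ft = 898,000 Ft
  Exemption: 72,000 Ft − 20% × (898,000 Ft − 583,000 Ft) = 72,000 Ft − 63,000 Ft = 9,000 Ft
  Base: 898,000 Ft − 9,000 Ft = 889,000 Ft
  889,000 Ft × 11% = 97,790 Ft

Standard income tax:
  202,000 Ft × 11% = 22,220 Ft
  438,000 Ft × 20% = 87,600 Ft
  → 109,820 Ft

109,820 Ft > 97,790 Ft, so the standard income tax governs.

109,820 Ft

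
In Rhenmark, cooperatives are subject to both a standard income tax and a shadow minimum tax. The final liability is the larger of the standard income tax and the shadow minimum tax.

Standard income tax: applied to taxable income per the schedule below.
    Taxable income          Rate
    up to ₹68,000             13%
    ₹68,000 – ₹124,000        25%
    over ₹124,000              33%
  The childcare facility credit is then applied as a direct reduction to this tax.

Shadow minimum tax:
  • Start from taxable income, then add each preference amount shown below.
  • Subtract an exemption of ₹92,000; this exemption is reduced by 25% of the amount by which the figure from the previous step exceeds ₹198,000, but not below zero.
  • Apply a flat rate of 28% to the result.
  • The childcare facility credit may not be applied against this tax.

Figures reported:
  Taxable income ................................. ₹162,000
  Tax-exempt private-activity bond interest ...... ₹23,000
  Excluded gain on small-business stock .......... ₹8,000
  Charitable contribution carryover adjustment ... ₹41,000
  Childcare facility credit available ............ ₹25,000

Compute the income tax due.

Shadow minimum tax:
  Adjusted income: ₹162,000 + ₹23,000 + ₹8,000 + ₹41,000 = ₹234,000
  Exemption: ₹92,000 − 25% × (₹234,000 − ₹198,000) = ₹92,000 − ₹9,000 = ₹83,000
  Base: ₹234,000 − ₹83,000 = ₹151,000
  ₹151,000 × 28% = ₹42,280

Standard income tax:
  ₹68,000 × 13% = ₹8,840
  ₹56,000 × 25% = ₹14,000
  ₹38,000 × 33% = ₹12,540
  → ₹35,380
  Less childcare facility credit ₹25,000 → ₹10,380

₹42,280 > ₹10,380, so the shadow minimum tax is the binding amount.

₹42,280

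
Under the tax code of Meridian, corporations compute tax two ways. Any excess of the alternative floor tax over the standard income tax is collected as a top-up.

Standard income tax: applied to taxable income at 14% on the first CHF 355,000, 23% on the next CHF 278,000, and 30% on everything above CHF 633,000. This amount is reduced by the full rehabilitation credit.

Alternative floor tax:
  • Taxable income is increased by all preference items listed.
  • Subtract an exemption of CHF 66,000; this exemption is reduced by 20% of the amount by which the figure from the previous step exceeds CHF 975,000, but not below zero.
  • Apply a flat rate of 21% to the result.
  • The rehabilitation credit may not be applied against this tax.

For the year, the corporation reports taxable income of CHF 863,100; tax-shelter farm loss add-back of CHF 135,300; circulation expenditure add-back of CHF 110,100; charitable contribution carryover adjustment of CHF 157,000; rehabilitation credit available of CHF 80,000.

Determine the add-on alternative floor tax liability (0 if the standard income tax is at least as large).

CHF 161,426

Alternative floor tax:
  Adjusted income: CHF 863,100 + CHF 135,300 + CHF 110,100 + CHF 157,000 = CHF 1,265,500
  Exemption: CHF 66,000 − 20% × (CHF 1,265,500 − CHF 975,000) = CHF 66,000 − CHF 58,100 = CHF 7,900
  Base: CHF 1,265,500 − CHF 7,900 = CHF 1,257,600
  CHF 1,257,600 × 21% = CHF 264,096

Standard income tax:
  CHF 355,000 × 14% = CHF 49,700
  CHF 278,000 × 23% = CHF 63,940
  CHF 230,100 × 30% = CHF 69,030
  → CHF 182,670
  Less rehabilitation credit CHF 80,000 → CHF 102,670

Excess of alternative floor tax over standard income tax: CHF 264,096 − CHF 102,670 = CHF 161,426.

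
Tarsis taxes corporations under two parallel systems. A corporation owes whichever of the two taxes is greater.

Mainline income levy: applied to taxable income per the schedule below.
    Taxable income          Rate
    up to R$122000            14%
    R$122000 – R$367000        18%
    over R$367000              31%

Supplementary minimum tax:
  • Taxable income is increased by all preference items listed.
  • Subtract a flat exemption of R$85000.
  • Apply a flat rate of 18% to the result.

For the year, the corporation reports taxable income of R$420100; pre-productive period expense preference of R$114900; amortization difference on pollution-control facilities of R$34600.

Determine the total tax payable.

R$87228

Supplementary minimum tax:
  Adjusted income: R$420100 + R$114900 + R$34600 = R$569600
  Less exemption R$85000 → base R$484600
  R$484600 × 18% = R$87228

Mainline income levy:
  R$122000 × 14% = R$17080
  R$245000 × 18% = R$44100
  R$53100 × 31% = R$16461
  → R$77641

R$87228 > R$77641, so the supplementary minimum tax is the binding amount.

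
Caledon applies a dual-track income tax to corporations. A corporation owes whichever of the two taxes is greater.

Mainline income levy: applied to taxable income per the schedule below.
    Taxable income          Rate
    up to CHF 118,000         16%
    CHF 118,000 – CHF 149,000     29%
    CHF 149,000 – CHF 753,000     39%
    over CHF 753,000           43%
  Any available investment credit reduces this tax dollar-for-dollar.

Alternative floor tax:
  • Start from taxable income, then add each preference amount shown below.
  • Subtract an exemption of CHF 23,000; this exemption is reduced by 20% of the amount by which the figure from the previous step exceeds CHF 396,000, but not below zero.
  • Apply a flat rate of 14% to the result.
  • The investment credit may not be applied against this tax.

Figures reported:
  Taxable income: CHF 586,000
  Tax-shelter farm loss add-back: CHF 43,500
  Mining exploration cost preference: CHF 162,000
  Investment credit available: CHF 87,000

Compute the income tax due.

CHF 111,300

Alternative floor tax:
  Adjusted income: CHF 586,000 + CHF 43,500 + CHF 162,000 = CHF 791,500
  Exemption: 20% × (CHF 791,500 − CHF 396,000) = CHF 79,100 ≥ CHF 23,000, so the exemption is fully phased out
  Base: CHF 791,500 − CHF 0 = CHF 791,500
  CHF 791,500 × 14% = CHF 110,810

Mainline income levy:
  CHF 118,000 × 16% = CHF 18,880
  CHF 31,000 × 29% = CHF 8,990
  CHF 437,000 × 39% = CHF 170,430
  → CHF 198,300
  Less investment credit CHF 87,000 → CHF 111,300

CHF 111,300 > CHF 110,810, so the mainline income levy governs.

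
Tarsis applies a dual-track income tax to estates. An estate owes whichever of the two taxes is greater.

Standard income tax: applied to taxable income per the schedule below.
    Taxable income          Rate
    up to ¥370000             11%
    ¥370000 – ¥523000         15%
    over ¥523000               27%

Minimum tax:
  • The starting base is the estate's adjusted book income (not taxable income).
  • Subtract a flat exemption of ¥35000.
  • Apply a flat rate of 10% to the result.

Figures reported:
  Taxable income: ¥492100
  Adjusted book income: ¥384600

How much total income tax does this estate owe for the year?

¥59015

Standard income tax:
  ¥370000 × 11% = ¥40700
  ¥122100 × 15% = ¥18315
  → ¥59015

Minimum tax:
  Base (adjusted book income): ¥384600
  Less exemption ¥35000 → base ¥349600
  ¥349600 × 10% = ¥34960

¥59015 > ¥34960, so the standard income tax governs.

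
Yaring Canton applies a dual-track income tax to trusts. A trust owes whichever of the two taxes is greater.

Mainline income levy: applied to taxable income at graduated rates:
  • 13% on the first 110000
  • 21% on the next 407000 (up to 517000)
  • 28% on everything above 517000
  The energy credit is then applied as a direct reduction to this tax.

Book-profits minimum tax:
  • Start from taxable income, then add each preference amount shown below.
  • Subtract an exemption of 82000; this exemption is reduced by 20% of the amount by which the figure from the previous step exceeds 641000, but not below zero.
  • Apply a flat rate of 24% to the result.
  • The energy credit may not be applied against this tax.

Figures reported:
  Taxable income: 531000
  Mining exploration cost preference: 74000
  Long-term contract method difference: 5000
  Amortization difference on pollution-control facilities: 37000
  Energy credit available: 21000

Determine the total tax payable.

135888

Mainline income levy:
  110000 × 13% = 14300
  407000 × 21% = 85470
  14000 × 28% = 3920
  → 103690
  Less energy credit 21000 → 82690

Book-profits minimum tax:
  Adjusted income: 531000 + 74000 + 5000 + 37000 = 647000
  Exemption: 82000 − 20% × (647000 − 641000) = 82000 − 1200 = 80800
  Base: 647000 − 80800 = 566200
  566200 × 24% = 135888

135888 > 82690, so the book-profits minimum tax is the binding amount.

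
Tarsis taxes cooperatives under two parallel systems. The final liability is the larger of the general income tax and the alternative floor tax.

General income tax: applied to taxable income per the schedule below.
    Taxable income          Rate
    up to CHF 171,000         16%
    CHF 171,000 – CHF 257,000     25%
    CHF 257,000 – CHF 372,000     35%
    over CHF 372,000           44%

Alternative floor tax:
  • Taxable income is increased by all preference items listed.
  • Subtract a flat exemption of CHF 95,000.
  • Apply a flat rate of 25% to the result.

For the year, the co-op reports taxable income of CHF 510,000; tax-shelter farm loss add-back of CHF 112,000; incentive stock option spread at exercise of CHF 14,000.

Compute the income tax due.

Alternative floor tax:
  Adjusted income: CHF 510,000 + CHF 112,000 + CHF 14,000 = CHF 636,000
  Less exemption CHF 95,000 → base CHF 541,000
  CHF 541,000 × 25% = CHF 135,250

General income tax:
  CHF 171,000 × 16% = CHF 27,360
  CHF 86,000 × 25% = CHF 21,500
  CHF 115,000 × 35% = CHF 40,250
  CHF 138,000 × 44% = CHF 60,720
  → CHF 149,830

CHF 149,830 > CHF 135,250, so the general income tax governs.

CHF 149,830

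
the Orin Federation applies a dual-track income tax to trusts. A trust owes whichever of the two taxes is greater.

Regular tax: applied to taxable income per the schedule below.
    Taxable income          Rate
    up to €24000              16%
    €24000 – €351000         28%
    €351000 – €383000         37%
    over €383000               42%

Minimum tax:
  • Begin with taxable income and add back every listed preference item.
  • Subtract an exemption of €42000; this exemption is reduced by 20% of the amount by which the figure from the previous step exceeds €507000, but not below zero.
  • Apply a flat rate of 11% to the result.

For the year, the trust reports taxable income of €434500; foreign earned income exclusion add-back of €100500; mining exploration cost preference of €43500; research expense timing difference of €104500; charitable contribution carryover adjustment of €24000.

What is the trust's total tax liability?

€128870

Regular tax:
  €24000 × 16% = €3840
  €327000 × 28% = €91560
  €32000 × 37% = €11840
  €51500 × 42% = €21630
  → €128870

Minimum tax:
  Adjusted income: €434500 + €100500 + €43500 + €104500 + €24000 = €707000
  Exemption: €42000 − 20% × (€707000 − €507000) = €42000 − €40000 = €2000
  Base: €707000 − €2000 = €705000
  €705000 × 11% = €77550

€128870 > €77550, so the regular tax governs.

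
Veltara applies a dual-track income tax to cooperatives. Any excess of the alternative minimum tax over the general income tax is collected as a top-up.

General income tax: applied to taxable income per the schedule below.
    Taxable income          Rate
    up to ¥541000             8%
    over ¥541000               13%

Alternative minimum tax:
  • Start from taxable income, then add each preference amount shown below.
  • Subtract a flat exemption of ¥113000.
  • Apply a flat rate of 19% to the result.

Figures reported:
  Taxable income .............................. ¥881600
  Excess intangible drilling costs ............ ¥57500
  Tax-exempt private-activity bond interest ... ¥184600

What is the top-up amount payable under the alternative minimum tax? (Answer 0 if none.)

Alternative minimum tax:
  Adjusted income: ¥881600 + ¥57500 + ¥184600 = ¥1123700
  Less exemption ¥113000 → base ¥1010700
  ¥1010700 × 19% = ¥192033

General income tax:
  ¥541000 × 8% = ¥43280
  ¥340600 × 13% = ¥44278
  → ¥87558

Excess of alternative minimum tax over general income tax: ¥192033 − ¥87558 = ¥104475.

¥104475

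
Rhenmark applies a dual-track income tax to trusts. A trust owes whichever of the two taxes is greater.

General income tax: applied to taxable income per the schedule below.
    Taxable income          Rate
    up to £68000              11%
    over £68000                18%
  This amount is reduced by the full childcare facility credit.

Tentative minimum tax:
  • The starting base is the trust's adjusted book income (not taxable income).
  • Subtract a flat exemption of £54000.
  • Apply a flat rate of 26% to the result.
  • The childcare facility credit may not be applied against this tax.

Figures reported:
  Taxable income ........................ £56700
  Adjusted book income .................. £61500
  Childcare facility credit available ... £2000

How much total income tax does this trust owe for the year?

Tentative minimum tax:
  Base (adjusted book income): £61500
  Less exemption £54000 → base £7500
  £7500 × 26% = £1950

General income tax:
  £56700 × 11% = £6237
  Less childcare facility credit £2000 → £4237

£4237 > £1950, so the general income tax governs.

£4237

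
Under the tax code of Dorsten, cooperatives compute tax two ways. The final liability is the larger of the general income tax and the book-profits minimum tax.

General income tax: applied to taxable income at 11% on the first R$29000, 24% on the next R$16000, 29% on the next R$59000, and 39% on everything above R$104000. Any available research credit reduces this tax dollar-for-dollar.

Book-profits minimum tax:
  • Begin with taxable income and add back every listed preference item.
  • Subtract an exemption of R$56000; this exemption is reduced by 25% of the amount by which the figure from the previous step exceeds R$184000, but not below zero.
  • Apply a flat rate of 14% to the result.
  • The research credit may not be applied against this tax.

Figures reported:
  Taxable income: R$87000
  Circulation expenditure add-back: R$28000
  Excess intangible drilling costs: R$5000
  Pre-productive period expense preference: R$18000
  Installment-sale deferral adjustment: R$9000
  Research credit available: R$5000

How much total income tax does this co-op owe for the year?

R$14210

General income tax:
  R$29000 × 11% = R$3190
  R$16000 × 24% = R$3840
  R$42000 × 29% = R$12180
  → R$19210
  Less research credit R$5000 → R$14210

Book-profits minimum tax:
  Adjusted income: R$87000 + R$28000 + R$5000 + R$18000 + R$9000 = R$147000
  Exemption: R$147000 ≤ R$184000, so full R$56000 applies
  Base: R$147000 − R$56000 = R$91000
  R$91000 × 14% = R$12740

R$14210 > R$12740, so the general income tax governs.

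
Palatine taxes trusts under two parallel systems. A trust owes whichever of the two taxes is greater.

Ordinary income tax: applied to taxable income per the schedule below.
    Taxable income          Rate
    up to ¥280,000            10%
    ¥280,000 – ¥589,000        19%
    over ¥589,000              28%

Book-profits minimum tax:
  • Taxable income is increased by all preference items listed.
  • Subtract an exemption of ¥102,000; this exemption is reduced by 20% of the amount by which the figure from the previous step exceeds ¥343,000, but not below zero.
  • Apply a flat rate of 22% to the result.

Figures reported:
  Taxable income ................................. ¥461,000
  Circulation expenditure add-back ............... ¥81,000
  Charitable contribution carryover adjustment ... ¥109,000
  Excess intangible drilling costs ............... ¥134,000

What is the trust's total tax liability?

¥169,708

Ordinary income tax:
  ¥280,000 × 10% = ¥28,000
  ¥181,000 × 19% = ¥34,390
  → ¥62,390

Book-profits minimum tax:
  Adjusted income: ¥461,000 + ¥81,000 + ¥109,000 + ¥134,000 = ¥785,000
  Exemption: ¥102,000 − 20% × (¥785,000 − ¥343,000) = ¥102,000 − ¥88,400 = ¥13,600
  Base: ¥785,000 − ¥13,600 = ¥771,400
  ¥771,400 × 22% = ¥169,708

¥169,708 > ¥62,390, so the book-profits minimum tax is the binding amount.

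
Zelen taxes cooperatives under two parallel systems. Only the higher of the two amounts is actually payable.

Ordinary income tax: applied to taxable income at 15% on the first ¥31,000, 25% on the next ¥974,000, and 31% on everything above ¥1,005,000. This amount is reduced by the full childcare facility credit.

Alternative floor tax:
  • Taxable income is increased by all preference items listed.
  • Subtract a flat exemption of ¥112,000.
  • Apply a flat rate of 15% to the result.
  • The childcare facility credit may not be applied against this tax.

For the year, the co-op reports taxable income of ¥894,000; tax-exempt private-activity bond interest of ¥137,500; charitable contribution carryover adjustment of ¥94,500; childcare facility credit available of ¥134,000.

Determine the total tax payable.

¥152,100

Ordinary income tax:
  ¥31,000 × 15% = ¥4,650
  ¥863,000 × 25% = ¥215,750
  → ¥220,400
  Less childcare facility credit ¥134,000 → ¥86,400

Alternative floor tax:
  Adjusted income: ¥894,000 + ¥137,500 + ¥94,500 = ¥1,126,000
  Less exemption ¥112,000 → base ¥1,014,000
  ¥1,014,000 × 15% = ¥152,100

¥152,100 > ¥86,400, so the alternative floor tax is the binding amount.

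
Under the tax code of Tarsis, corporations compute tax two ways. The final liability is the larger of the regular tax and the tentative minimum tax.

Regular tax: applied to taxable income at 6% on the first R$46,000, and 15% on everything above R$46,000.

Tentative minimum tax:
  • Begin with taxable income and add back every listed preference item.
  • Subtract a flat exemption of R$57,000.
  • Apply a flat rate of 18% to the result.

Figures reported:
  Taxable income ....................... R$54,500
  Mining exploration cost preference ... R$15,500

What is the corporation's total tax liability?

R$4,035

Tentative minimum tax:
  Adjusted income: R$54,500 + R$15,500 = R$70,000
  Less exemption R$57,000 → base R$13,000
  R$13,000 × 18% = R$2,340

Regular tax:
  R$46,000 × 6% = R$2,760
  R$8,500 × 15% = R$1,275
  → R$4,035

R$4,035 > R$2,340, so the regular tax governs.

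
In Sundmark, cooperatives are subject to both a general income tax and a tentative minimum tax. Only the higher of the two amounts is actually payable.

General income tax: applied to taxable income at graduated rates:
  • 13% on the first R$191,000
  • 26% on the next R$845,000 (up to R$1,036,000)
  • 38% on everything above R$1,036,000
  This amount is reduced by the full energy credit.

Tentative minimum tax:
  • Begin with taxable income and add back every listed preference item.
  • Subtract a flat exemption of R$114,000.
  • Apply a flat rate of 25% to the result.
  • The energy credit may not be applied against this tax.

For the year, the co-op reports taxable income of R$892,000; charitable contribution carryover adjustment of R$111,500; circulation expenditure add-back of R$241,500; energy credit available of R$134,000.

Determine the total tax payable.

General income tax:
  R$191,000 × 13% = R$24,830
  R$701,000 × 26% = R$182,260
  → R$207,090
  Less energy credit R$134,000 → R$73,090

Tentative minimum tax:
  Adjusted income: R$892,000 + R$111,500 + R$241,500 = R$1,245,000
  Less exemption R$114,000 → base R$1,131,000
  R$1,131,000 × 25% = R$282,750

R$282,750 > R$73,090, so the tentative minimum tax is the binding amount.

R$282,750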